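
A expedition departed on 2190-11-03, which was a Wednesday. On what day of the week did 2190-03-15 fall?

Count forward from the earlier date (March 15, 2190) to the later (November 3, 2190):
March 2190: 31 − 15 = 16 days remain.
Then April (30), May (31), June (30), July (31), August (31), September (30), October (31): 30 + 31 + 30 + 31 + 31 + 30 + 31 = 214 days.
November 1–3, 2190: 3 days.
Total: 16 + 214 + 3 = 233 days.
233 mod 7 = 2, so 2 days before Wednesday is Monday.

Monday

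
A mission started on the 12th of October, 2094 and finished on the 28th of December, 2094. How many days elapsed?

77

October 2094: 31 − 12 = 19 days remain.
Then November (30): 30 days.
December 1–28, 2094: 28 days.
Total: 19 + 30 + 28 = 77 days.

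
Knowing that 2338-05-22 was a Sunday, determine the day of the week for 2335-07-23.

Count forward from the earlier date (July 23, 2335) to the later (May 22, 2338):
Day-of-year of July 23, 2335: 204.
Day-of-year of May 22, 2338: 142.
2335 has 365 days, so 365 − 204 = 161 days remain in 2335.
Full years: 2336: 366; 2337: 365. Sum = 731.
Total: 161 + 731 + 142 = 1034 days.
1034 mod 7 = 5, so 5 days before Sunday is Tuesday.

Tuesday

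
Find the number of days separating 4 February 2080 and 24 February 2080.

20

Within February 2080: 24 − 4 = 20 days.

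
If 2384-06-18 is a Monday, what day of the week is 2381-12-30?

Wednesday

Count forward from the earlier date (December 30, 2381) to the later (June 18, 2384):
December 30, 2381 → December 30, 2382: 365 days.
December 30, 2382 → December 30, 2383: 365 days.
December 2383: 31 − 30 = 1 day remains.
Then January (31), February 2384 (29), March (31), April (30), May (31): 31 + 29 + 31 + 30 + 31 = 152 days.
June 1–18, 2384: 18 days.
Residual: 171 days.
Total: 901 days.
901 mod 7 = 5, so 5 days before Monday is Wednesday.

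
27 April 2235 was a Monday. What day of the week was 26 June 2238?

Tuesday

April 27, 2235 → April 27, 2236: 366 days (2236 is a leap year).
April 27, 2236 → April 27, 2237: 365 days.
April 27, 2237 → April 27, 2238: 365 days.
April 2238: 30 − 27 = 3 days remain.
Then May (31): 31 days.
June 1–26, 2238: 26 days.
Residual: 60 days.
Total: 1156 days.
1156 mod 7 = 1, so 1 day after Monday is Tuesday.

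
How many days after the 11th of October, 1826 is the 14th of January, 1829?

826

Day-of-year of October 11, 1826: 284.
Day-of-year of January 14, 1829: 14.
1826 has 365 days, so 365 − 284 = 81 days remain in 1826.
Full years: 1827: 365; 1828: 366. Sum = 731.
Total: 81 + 731 + 14 = 826 days.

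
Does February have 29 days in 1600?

1600 is a leap year (divisible by 400).

Yes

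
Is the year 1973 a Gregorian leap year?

No

1973 is not a leap year.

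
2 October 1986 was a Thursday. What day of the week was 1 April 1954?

Count forward from the earlier date (April 1, 1954) to the later (October 2, 1986):
Day-of-year of April 1, 1954: 91.
Day-of-year of October 2, 1986: 275.
1954 has 365 days, so 365 − 91 = 274 days remain in 1954.
Full years 1955–1985: 23 common + 8 leap = 23×365 + 8×366 = 11323 days.
Total: 274 + 11323 + 275 = 11872 days.
11872 is a multiple of 7, so 1 April 1954 falls on the same weekday: Thursday.

Thursday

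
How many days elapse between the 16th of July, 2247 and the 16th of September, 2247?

62

July 2247: 31 − 16 = 15 days remain.
Then August (31): 31 days.
September 1–16, 2247: 16 days.
Total: 15 + 31 + 16 = 62 days.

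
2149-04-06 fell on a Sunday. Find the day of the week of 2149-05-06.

April 2149: 30 − 6 = 24 days remain.
May 1–6, 2149: 6 days.
Total: 24 + 6 = 30 days.
30 mod 7 = 2, so 2 days after Sunday is Tuesday.

Tuesday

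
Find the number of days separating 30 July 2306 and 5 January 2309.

July 30, 2306 → July 30, 2307: 365 days.
July 30, 2307 → July 30, 2308: 366 days (2308 is a leap year).
July 2308: 31 − 30 = 1 day remains.
Then August (31), September (30), October (31), November (30), December (31): 31 + 30 + 31 + 30 + 31 = 153 days.
January 1–5, 2309: 5 days.
Residual: 159 days.
Total: 890 days.

890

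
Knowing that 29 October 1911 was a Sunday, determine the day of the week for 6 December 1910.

Tuesday

Count forward from the earlier date (December 6, 1910) to the later (October 29, 1911):
Day-of-year of December 6, 1910: 340.
Day-of-year of October 29, 1911: 302.
1910 has 365 days, so 365 − 340 = 25 days remain in 1910.
Total: 25 + 302 = 327 days.
327 mod 7 = 5, so 5 days before Sunday is Tuesday.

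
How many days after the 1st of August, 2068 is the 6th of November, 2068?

August 2068: 31 − 1 = 30 days remain.
Then September (30), October (31): 30 + 31 = 61 days.
November 1–6, 2068: 6 days.
Total: 30 + 61 + 6 = 97 days.

97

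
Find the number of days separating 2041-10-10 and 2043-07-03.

October 10, 2041 → October 10, 2042: 365 days.
October 2042: 31 − 10 = 21 days remain.
Then November (30), December (31), January (31), February 2043 (28), March (31), April (30), May (31), June (30): 30 + 31 + 31 + 28 + 31 + 30 + 31 + 30 = 242 days.
July 1–3, 2043: 3 days.
Residual: 266 days.
Total: 631 days.

631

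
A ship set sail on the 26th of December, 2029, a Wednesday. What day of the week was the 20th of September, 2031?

Saturday

December 26, 2029 → December 26, 2030: 365 days.
December 2030: 31 − 26 = 5 days remain.
Then January (31), February 2031 (28), March (31), April (30), May (31), June (30), July (31), August (31): 31 + 28 + 31 + 30 + 31 + 30 + 31 + 31 = 243 days.
September 1–20, 2031: 20 days.
Residual: 268 days.
Total: 633 days.
633 mod 7 = 3, so 3 days after Wednesday is Saturday.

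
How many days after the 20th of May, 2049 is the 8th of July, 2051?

779

Day-of-year of May 20, 2049: 140.
Day-of-year of July 8, 2051: 189.
2049 has 365 days, so 365 − 140 = 225 days remain in 2049.
Full years: 2050: 365. Sum = 365.
Total: 225 + 365 + 189 = 779 days.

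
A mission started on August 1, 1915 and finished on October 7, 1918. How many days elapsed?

1163

August 1, 1915 → August 1, 1916: 366 days (1916 is a leap year).
August 1, 1916 → August 1, 1917: 365 days.
August 1, 1917 → August 1, 1918: 365 days.
August 1918: 31 − 1 = 30 days remain.
Then September (30): 30 days.
October 1–7, 1918: 7 days.
Residual: 67 days.
Total: 1163 days.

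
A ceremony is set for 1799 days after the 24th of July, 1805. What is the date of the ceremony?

the 27th of June, 1810

Count 1799 days after July 24, 1805:
Day-of-year of July 24, 1805: 205.
Day-of-year of June 27, 1810: 178.
1805 has 365 days, so 365 − 205 = 160 days remain in 1805.
Full years: 1806: 365; 1807: 365; 1808: 366; 1809: 365. Sum = 1461.
Total: 160 + 1461 + 178 = 1799 days.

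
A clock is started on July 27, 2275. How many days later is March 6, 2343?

Day-of-year of July 27, 2275: 208.
Day-of-year of March 6, 2343: 65.
2275 has 365 days, so 365 − 208 = 157 days remain in 2275.
Full years 2276–2342: 51 common + 16 leap = 51×365 + 16×366 = 24471 days.
Total: 157 + 24471 + 65 = 24693 days.

24693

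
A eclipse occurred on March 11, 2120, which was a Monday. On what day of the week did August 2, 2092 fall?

Count forward from the earlier date (August 2, 2092) to the later (March 11, 2120):
Day-of-year of August 2, 2092: 215.
Day-of-year of March 11, 2120: 71.
2092 has 366 days, so 366 − 215 = 151 days remain in 2092.
Full years 2093–2119: 22 common + 5 leap = 22×365 + 5×366 = 9860 days.
Total: 151 + 9860 + 71 = 10082 days.
10082 mod 7 = 2, so 2 days before Monday is Saturday.

Saturday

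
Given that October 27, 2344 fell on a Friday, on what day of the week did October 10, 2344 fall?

Count forward from the earlier date (October 10, 2344) to the later (October 27, 2344):
Within October 2344: 27 − 10 = 17 days.
17 mod 7 = 3, so 3 days before Friday is Tuesday.

Tuesday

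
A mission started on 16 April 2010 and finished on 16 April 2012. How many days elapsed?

April 16, 2010 → April 16, 2011: 365 days.
April 16, 2011 → April 16, 2012: 366 days (2012 is a leap year).
Total: 731 days.

731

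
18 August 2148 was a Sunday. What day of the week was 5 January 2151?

Tuesday

Day-of-year of August 18, 2148: 231.
Day-of-year of January 5, 2151: 5.
2148 has 366 days, so 366 − 231 = 135 days remain in 2148.
Full years: 2149: 365; 2150: 365. Sum = 730.
Total: 135 + 730 + 5 = 870 days.
870 mod 7 = 2, so 2 days after Sunday is Tuesday.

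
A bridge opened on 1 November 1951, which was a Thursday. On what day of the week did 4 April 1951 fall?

Count forward from the earlier date (April 4, 1951) to the later (November 1, 1951):
April 1951: 30 − 4 = 26 days remain.
Then May (31), June (30), July (31), August (31), September (30), October (31): 31 + 30 + 31 + 31 + 30 + 31 = 184 days.
November 1, 1951: 1 day.
Total: 26 + 184 + 1 = 211 days.
211 mod 7 = 1, so 1 day before Thursday is Wednesday.

Wednesday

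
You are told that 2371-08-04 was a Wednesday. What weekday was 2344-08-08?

Count forward from the earlier date (August 8, 2344) to the later (August 4, 2371):
Day-of-year of August 8, 2344: 221.
Day-of-year of August 4, 2371: 216.
2344 has 366 days, so 366 − 221 = 145 days remain in 2344.
Full years 2345–2370: 20 common + 6 leap = 20×365 + 6×366 = 9496 days.
Total: 145 + 9496 + 216 = 9857 days.
9857 mod 7 = 1, so 1 day before Wednesday is Tuesday.

Tuesday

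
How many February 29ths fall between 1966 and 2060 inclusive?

Years divisible by 4: 1968, 1972, …, 2060 — 24 in all.
2000 is divisible by 400, so still leap.
No century exceptions apply. Count: 24.

24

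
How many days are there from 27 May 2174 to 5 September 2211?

From May 27, 2174 to May 27, 2211: 37 years, of which 8 contain a Feb 29 — 29×365 + 8×366 = 13513 days.
(2200 is not a leap year (divisible by 100 but not 400).)
May 2211: 31 − 27 = 4 days remain.
Then June (30), July (31), August (31): 30 + 31 + 31 = 92 days.
September 1–5, 2211: 5 days.
Residual: 101 days.
Total: 13614 days.

13614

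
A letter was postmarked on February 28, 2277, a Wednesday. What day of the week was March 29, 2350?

From February 28, 2277 to February 28, 2350: 73 years, of which 17 contain a Feb 29 — 56×365 + 17×366 = 26662 days.
(2300 is not a leap year (divisible by 100 but not 400).)
February 2350: 28 − 28 = 0 days remain (2350 is not a leap year, so February has 28 days).
March 1–29, 2350: 29 days.
Residual: 29 days.
Total: 26691 days.
26691 is a multiple of 7, so March 29, 2350 falls on the same weekday: Wednesday.

Wednesday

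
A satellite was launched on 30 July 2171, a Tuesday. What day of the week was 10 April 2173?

July 2171: 31 − 30 = 1 day remains.
Then 20 full months totalling 609 days.
April 1–10, 2173: 10 days.
Total: 1 + 609 + 10 = 620 days.
620 mod 7 = 4, so 4 days after Tuesday is Saturday.

Saturday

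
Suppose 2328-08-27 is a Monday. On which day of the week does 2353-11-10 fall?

From August 27, 2328 to August 27, 2353: 25 years, of which 6 contain a Feb 29 — 19×365 + 6×366 = 9131 days.
August 2353: 31 − 27 = 4 days remain.
Then September (30), October (31): 30 + 31 = 61 days.
November 1–10, 2353: 10 days.
Residual: 75 days.
Total: 9206 days.
9206 mod 7 = 1, so 1 day after Monday is Tuesday.

Tuesday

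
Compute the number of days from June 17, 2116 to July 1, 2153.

13528

From June 17, 2116 to June 17, 2153: 37 years, of which 9 contain a Feb 29 — 28×365 + 9×366 = 13514 days.
June 2153: 30 − 17 = 13 days remain.
July 1, 2153: 1 day.
Residual: 14 days.
Total: 13528 days.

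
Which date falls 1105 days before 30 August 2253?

21 August 2250

Count 1105 days before August 30, 2253:
August 21, 2250 → August 21, 2251: 365 days.
August 21, 2251 → August 21, 2252: 366 days (2252 is a leap year).
August 21, 2252 → August 21, 2253: 365 days.
Within August 2253: 30 − 21 = 9 days.
Total: 1105 days.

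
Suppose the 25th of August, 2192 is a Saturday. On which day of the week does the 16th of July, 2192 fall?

Monday

Count forward from the earlier date (July 16, 2192) to the later (August 25, 2192):
July 2192: 31 − 16 = 15 days remain.
August 1–25, 2192: 25 days.
Total: 15 + 25 = 40 days.
40 mod 7 = 5, so 5 days before Saturday is Monday.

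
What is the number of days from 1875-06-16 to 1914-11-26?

Day-of-year of June 16, 1875: 167.
Day-of-year of November 26, 1914: 330.
1875 has 365 days, so 365 − 167 = 198 days remain in 1875.
Full years 1876–1913: 29 common + 9 leap = 29×365 + 9×366 = 13879 days.
Total: 198 + 13879 + 330 = 14407 days.

14407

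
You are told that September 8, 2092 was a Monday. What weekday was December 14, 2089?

Wednesday

Count forward from the earlier date (December 14, 2089) to the later (September 8, 2092):
December 14, 2089 → December 14, 2090: 365 days.
December 14, 2090 → December 14, 2091: 365 days.
December 2091: 31 − 14 = 17 days remain.
Then January (31), February 2092 (29), March (31), April (30), May (31), June (30), July (31), August (31): 31 + 29 + 31 + 30 + 31 + 30 + 31 + 31 = 244 days.
September 1–8, 2092: 8 days.
Residual: 269 days.
Total: 999 days.
999 mod 7 = 5, so 5 days before Monday is Wednesday.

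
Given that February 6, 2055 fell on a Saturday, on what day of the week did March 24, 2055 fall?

February 2055: 28 − 6 = 22 days remain (2055 is not a leap year, so February has 28 days).
March 1–24, 2055: 24 days.
Total: 22 + 24 = 46 days.
46 mod 7 = 4, so 4 days after Saturday is Wednesday.

Wednesday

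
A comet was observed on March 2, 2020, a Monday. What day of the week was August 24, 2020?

March 2020: 31 − 2 = 29 days remain.
Then April (30), May (31), June (30), July (31): 30 + 31 + 30 + 31 = 122 days.
August 1–24, 2020: 24 days.
Total: 29 + 122 + 24 = 175 days.
175 is a multiple of 7, so August 24, 2020 falls on the same weekday: Monday.

Monday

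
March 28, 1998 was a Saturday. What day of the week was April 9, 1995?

Sunday

Count forward from the earlier date (April 9, 1995) to the later (March 28, 1998):
Day-of-year of April 9, 1995: 99.
Day-of-year of March 28, 1998: 87.
1995 has 365 days, so 365 − 99 = 266 days remain in 1995.
Full years: 1996: 366; 1997: 365. Sum = 731.
Total: 266 + 731 + 87 = 1084 days.
1084 mod 7 = 6, so 6 days before Saturday is Sunday.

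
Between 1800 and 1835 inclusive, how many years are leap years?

Years divisible by 4 in [1800, 1835]: 1800, 1804, 1808, 1812, 1816, 1820, 1824, 1828, 1832.
Of these, 1800 is divisible by 100 but not 400, so not leap.
Leap years: 9 − 1 = 8.

8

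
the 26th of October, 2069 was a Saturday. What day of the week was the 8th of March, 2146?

Day-of-year of October 26, 2069: 299.
Day-of-year of March 8, 2146: 67.
2069 has 365 days, so 365 − 299 = 66 days remain in 2069.
Full years 2070–2145: 58 common + 18 leap = 58×365 + 18×366 = 27758 days.
Total: 66 + 27758 + 67 = 27891 days.
27891 mod 7 = 3, so 3 days after Saturday is Tuesday.

Tuesday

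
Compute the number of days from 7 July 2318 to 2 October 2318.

87

July 2318: 31 − 7 = 24 days remain.
Then August (31), September (30): 31 + 30 = 61 days.
October 1–2, 2318: 2 days.
Total: 24 + 61 + 2 = 87 days.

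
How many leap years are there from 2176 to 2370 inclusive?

Years divisible by 4: 2176, 2180, …, 2368 — 49 in all.
Of these, 2200, 2300 are divisible by 100 but not 400, so not leap.
Leap years: 49 − 2 = 47.

47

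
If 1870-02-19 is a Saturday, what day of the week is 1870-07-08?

February 1870: 28 − 19 = 9 days remain (1870 is not a leap year, so February has 28 days).
Then March (31), April (30), May (31), June (30): 31 + 30 + 31 + 30 = 122 days.
July 1–8, 1870: 8 days.
Total: 9 + 122 + 8 = 139 days.
139 mod 7 = 6, so 6 days after Saturday is Friday.

Friday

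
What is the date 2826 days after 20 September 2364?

16 June 2372

Count 2826 days after September 20, 2364:
From September 20, 2364 to September 20, 2371: 7 years, of which 1 contains a Feb 29 — 6×365 + 1×366 = 2556 days.
September 2371: 30 − 20 = 10 days remain.
Then October (31), November (30), December (31), January (31), February 2372 (29), March (31), April (30), May (31): 31 + 30 + 31 + 31 + 29 + 31 + 30 + 31 = 244 days.
June 1–16, 2372: 16 days.
Residual: 270 days.
Total: 2826 days.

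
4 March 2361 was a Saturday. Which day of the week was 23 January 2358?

Thursday

Count forward from the earlier date (January 23, 2358) to the later (March 4, 2361):
Day-of-year of January 23, 2358: 23.
Day-of-year of March 4, 2361: 63.
2358 has 365 days, so 365 − 23 = 342 days remain in 2358.
Full years: 2359: 365; 2360: 366. Sum = 731.
Total: 342 + 731 + 63 = 1136 days.
1136 mod 7 = 2, so 2 days before Saturday is Thursday.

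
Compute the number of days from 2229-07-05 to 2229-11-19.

July 2229: 31 − 5 = 26 days remain.
Then August (31), September (30), October (31): 31 + 30 + 31 = 92 days.
November 1–19, 2229: 19 days.
Total: 26 + 92 + 19 = 137 days.

137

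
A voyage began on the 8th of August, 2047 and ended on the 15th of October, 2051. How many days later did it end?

Day-of-year of August 8, 2047: 220.
Day-of-year of October 15, 2051: 288.
2047 has 365 days, so 365 − 220 = 145 days remain in 2047.
Full years: 2048: 366; 2049: 365; 2050: 365. Sum = 1096.
Total: 145 + 1096 + 288 = 1529 days.

1529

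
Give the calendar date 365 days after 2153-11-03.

2154-11-03

Count 365 days after November 3, 2153:
Day-of-year of November 3, 2153: 307.
Day-of-year of November 3, 2154: 307.
2153 has 365 days, so 365 − 307 = 58 days remain in 2153.
Total: 58 + 307 = 365 days.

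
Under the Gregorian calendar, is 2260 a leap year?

2260 is a leap year.

Yes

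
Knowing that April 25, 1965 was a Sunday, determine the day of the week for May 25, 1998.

From April 25, 1965 to April 25, 1998: 33 years, of which 8 contain a Feb 29 — 25×365 + 8×366 = 12053 days.
April 1998: 30 − 25 = 5 days remain.
May 1–25, 1998: 25 days.
Residual: 30 days.
Total: 12083 days.
12083 mod 7 = 1, so 1 day after Sunday is Monday.

Monday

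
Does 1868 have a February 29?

1868 is a leap year.

Yes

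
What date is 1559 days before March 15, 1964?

December 8, 1959

Count 1559 days before March 15, 1964:
December 8, 1959 → December 8, 1960: 366 days (1960 is a leap year).
December 8, 1960 → December 8, 1961: 365 days.
December 8, 1961 → December 8, 1962: 365 days.
December 8, 1962 → December 8, 1963: 365 days.
December 1963: 31 − 8 = 23 days remain.
Then January (31), February 1964 (29): 31 + 29 = 60 days.
March 1–15, 1964: 15 days.
Residual: 98 days.
Total: 1559 days.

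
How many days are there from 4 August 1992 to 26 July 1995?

1086

August 4, 1992 → August 4, 1993: 365 days.
August 4, 1993 → August 4, 1994: 365 days.
August 1994: 31 − 4 = 27 days remain.
Then 10 full months totalling 303 days.
July 1–26, 1995: 26 days.
Residual: 356 days.
Total: 1086 days.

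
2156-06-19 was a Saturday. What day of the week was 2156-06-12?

Saturday

Count forward from the earlier date (June 12, 2156) to the later (June 19, 2156):
Within June 2156: 19 − 12 = 7 days.
7 is a multiple of 7, so 2156-06-12 falls on the same weekday: Saturday.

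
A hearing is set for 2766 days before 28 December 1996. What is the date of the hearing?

2 June 1989

Count 2766 days before December 28, 1996:
Day-of-year of June 2, 1989: 153.
Day-of-year of December 28, 1996: 363.
1989 has 365 days, so 365 − 153 = 212 days remain in 1989.
Full years: 1990: 365; 1991: 365; 1992: 366; 1993: 365; 1994: 365; 1995: 365. Sum = 2191.
Total: 212 + 2191 + 363 = 2766 days.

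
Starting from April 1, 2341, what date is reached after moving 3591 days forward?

January 30, 2351

Count 3591 days after April 1, 2341:
From April 1, 2341 to April 1, 2350: 9 years, of which 2 contain a Feb 29 — 7×365 + 2×366 = 3287 days.
April 2350: 30 − 1 = 29 days remain.
Then May (31), June (30), July (31), August (31), September (30), October (31), November (30), December (31): 31 + 30 + 31 + 31 + 30 + 31 + 30 + 31 = 245 days.
January 1–30, 2351: 30 days.
Residual: 304 days.
Total: 3591 days.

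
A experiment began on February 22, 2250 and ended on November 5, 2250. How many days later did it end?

256

February 2250: 28 − 22 = 6 days remain (2250 is not a leap year, so February has 28 days).
Then March (31), April (30), May (31), June (30), July (31), August (31), September (30), October (31): 31 + 30 + 31 + 30 + 31 + 31 + 30 + 31 = 245 days.
November 1–5, 2250: 5 days.
Total: 6 + 245 + 5 = 256 days.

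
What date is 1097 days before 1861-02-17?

1858-02-16

Count 1097 days before February 17, 1861:
February 16, 1858 → February 16, 1859: 365 days.
February 16, 1859 → February 16, 1860: 365 days.
February 16, 1860 → February 16, 1861: 366 days (1860 is a leap year).
Within February 1861: 17 − 16 = 1 day.
Total: 1097 days.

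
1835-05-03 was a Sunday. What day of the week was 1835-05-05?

Tuesday

Within May 1835: 5 − 3 = 2 days.
2 mod 7 = 2, so 2 days after Sunday is Tuesday.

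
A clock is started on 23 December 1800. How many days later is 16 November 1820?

Day-of-year of December 23, 1800: 357.
Day-of-year of November 16, 1820: 321.
1800 has 365 days, so 365 − 357 = 8 days remain in 1800.
Full years 1801–1819: 15 common + 4 leap = 15×365 + 4×366 = 6939 days.
Total: 8 + 6939 + 321 = 7268 days.

7268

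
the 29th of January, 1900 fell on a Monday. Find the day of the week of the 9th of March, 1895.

Count forward from the earlier date (March 9, 1895) to the later (January 29, 1900):
March 9, 1895 → March 9, 1896: 366 days (1896 is a leap year).
March 9, 1896 → March 9, 1897: 365 days.
March 9, 1897 → March 9, 1898: 365 days.
March 9, 1898 → March 9, 1899: 365 days.
March 1899: 31 − 9 = 22 days remain.
Then 9 full months totalling 275 days.
January 1–29, 1900: 29 days.
Residual: 326 days.
Total: 1787 days.
1787 mod 7 = 2, so 2 days before Monday is Saturday.

Saturday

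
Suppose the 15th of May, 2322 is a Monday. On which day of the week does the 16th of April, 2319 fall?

Count forward from the earlier date (April 16, 2319) to the later (May 15, 2322):
April 16, 2319 → April 16, 2320: 366 days (2320 is a leap year).
April 16, 2320 → April 16, 2321: 365 days.
April 16, 2321 → April 16, 2322: 365 days.
April 2322: 30 − 16 = 14 days remain.
May 1–15, 2322: 15 days.
Residual: 29 days.
Total: 1125 days.
1125 mod 7 = 5, so 5 days before Monday is Wednesday.

Wednesday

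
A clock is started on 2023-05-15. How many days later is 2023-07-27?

May 2023: 31 − 15 = 16 days remain.
Then June (30): 30 days.
July 1–27, 2023: 27 days.
Total: 16 + 30 + 27 = 73 days.

73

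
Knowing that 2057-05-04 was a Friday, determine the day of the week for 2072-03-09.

Wednesday

From May 4, 2057 to May 4, 2071: 14 years, of which 3 contain a Feb 29 — 11×365 + 3×366 = 5113 days.
May 2071: 31 − 4 = 27 days remain.
Then 9 full months totalling 274 days.
March 1–9, 2072: 9 days.
Residual: 310 days.
Total: 5423 days.
5423 mod 7 = 5, so 5 days after Friday is Wednesday.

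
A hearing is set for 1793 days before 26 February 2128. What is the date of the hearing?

31 March 2123

Count 1793 days before February 26, 2128:
Day-of-year of March 31, 2123: 90.
Day-of-year of February 26, 2128: 57.
2123 has 365 days, so 365 − 90 = 275 days remain in 2123.
Full years: 2124: 366; 2125: 365; 2126: 365; 2127: 365. Sum = 1461.
Total: 275 + 1461 + 57 = 1793 days.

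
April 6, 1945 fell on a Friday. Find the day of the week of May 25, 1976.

Tuesday

From April 6, 1945 to April 6, 1976: 31 years, of which 8 contain a Feb 29 — 23×365 + 8×366 = 11323 days.
April 1976: 30 − 6 = 24 days remain.
May 1–25, 1976: 25 days.
Residual: 49 days.
Total: 11372 days.
11372 mod 7 = 4, so 4 days after Friday is Tuesday.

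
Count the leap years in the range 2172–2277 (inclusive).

26

Years divisible by 4: 2172, 2176, …, 2276 — 27 in all.
Of these, 2200 is divisible by 100 but not 400, so not leap.
Leap years: 27 − 1 = 26.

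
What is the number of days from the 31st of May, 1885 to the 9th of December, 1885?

192

May 1885: 31 − 31 = 0 days remain.
Then June (30), July (31), August (31), September (30), October (31), November (30): 30 + 31 + 31 + 30 + 31 + 30 = 183 days.
December 1–9, 1885: 9 days.
Total: 0 + 183 + 9 = 192 days.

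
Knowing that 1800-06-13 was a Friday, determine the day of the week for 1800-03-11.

Count forward from the earlier date (March 11, 1800) to the later (June 13, 1800):
March 1800: 31 − 11 = 20 days remain.
Then April (30), May (31): 30 + 31 = 61 days.
June 1–13, 1800: 13 days.
Total: 20 + 61 + 13 = 94 days.
94 mod 7 = 3, so 3 days before Friday is Tuesday.

Tuesday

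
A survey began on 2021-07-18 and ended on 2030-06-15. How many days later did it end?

Day-of-year of July 18, 2021: 199.
Day-of-year of June 15, 2030: 166.
2021 has 365 days, so 365 − 199 = 166 days remain in 2021.
Full years 2022–2029: 6 common + 2 leap = 6×365 + 2×366 = 2922 days.
Total: 166 + 2922 + 166 = 3254 days.

3254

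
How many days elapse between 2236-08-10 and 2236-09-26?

August 2236: 31 − 10 = 21 days remain.
September 1–26, 2236: 26 days.
Total: 21 + 26 = 47 days.

47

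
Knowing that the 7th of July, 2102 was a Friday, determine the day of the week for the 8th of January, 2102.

Sunday

Count forward from the earlier date (January 8, 2102) to the later (July 7, 2102):
January 2102: 31 − 8 = 23 days remain.
Then February 2102 (28), March (31), April (30), May (31), June (30): 28 + 31 + 30 + 31 + 30 = 150 days.
July 1–7, 2102: 7 days.
Total: 23 + 150 + 7 = 180 days.
180 mod 7 = 5, so 5 days before Friday is Sunday.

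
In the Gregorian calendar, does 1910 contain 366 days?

No

1910 is not a leap year.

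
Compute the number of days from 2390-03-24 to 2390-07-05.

103

March 2390: 31 − 24 = 7 days remain.
Then April (30), May (31), June (30): 30 + 31 + 30 = 91 days.
July 1–5, 2390: 5 days.
Total: 7 + 91 + 5 = 103 days.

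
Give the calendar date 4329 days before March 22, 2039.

May 15, 2027

Count 4329 days before March 22, 2039:
From May 15, 2027 to May 15, 2038: 11 years, of which 3 contain a Feb 29 — 8×365 + 3×366 = 4018 days.
May 2038: 31 − 15 = 16 days remain.
Then 9 full months totalling 273 days.
March 1–22, 2039: 22 days.
Residual: 311 days.
Total: 4329 days.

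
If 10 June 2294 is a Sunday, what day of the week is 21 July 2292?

Thursday

Count forward from the earlier date (July 21, 2292) to the later (June 10, 2294):
Day-of-year of July 21, 2292: 203.
Day-of-year of June 10, 2294: 161.
2292 has 366 days, so 366 − 203 = 163 days remain in 2292.
Full years: 2293: 365. Sum = 365.
Total: 163 + 365 + 161 = 689 days.
689 mod 7 = 3, so 3 days before Sunday is Thursday.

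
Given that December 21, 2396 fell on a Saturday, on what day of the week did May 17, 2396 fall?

Count forward from the earlier date (May 17, 2396) to the later (December 21, 2396):
May 2396: 31 − 17 = 14 days remain.
Then June (30), July (31), August (31), September (30), October (31), November (30): 30 + 31 + 31 + 30 + 31 + 30 = 183 days.
December 1–21, 2396: 21 days.
Total: 14 + 183 + 21 = 218 days.
218 mod 7 = 1, so 1 day before Saturday is Friday.

Friday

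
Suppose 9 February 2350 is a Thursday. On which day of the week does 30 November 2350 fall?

February 2350: 28 − 9 = 19 days remain (2350 is not a leap year, so February has 28 days).
Then March (31), April (30), May (31), June (30), July (31), August (31), September (30), October (31): 31 + 30 + 31 + 30 + 31 + 31 + 30 + 31 = 245 days.
November 1–30, 2350: 30 days.
Total: 19 + 245 + 30 = 294 days.
294 is a multiple of 7, so 30 November 2350 falls on the same weekday: Thursday.

Thursday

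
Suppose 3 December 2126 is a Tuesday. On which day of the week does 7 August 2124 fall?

Count forward from the earlier date (August 7, 2124) to the later (December 3, 2126):
August 7, 2124 → August 7, 2125: 365 days.
August 7, 2125 → August 7, 2126: 365 days.
August 2126: 31 − 7 = 24 days remain.
Then September (30), October (31), November (30): 30 + 31 + 30 = 91 days.
December 1–3, 2126: 3 days.
Residual: 118 days.
Total: 848 days.
848 mod 7 = 1, so 1 day before Tuesday is Monday.

Monday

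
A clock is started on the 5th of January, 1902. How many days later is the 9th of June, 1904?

January 5, 1902 → January 5, 1903: 365 days.
January 5, 1903 → January 5, 1904: 365 days.
January 1904: 31 − 5 = 26 days remain.
Then February 1904 (29), March (31), April (30), May (31): 29 + 31 + 30 + 31 = 121 days.
June 1–9, 1904: 9 days.
Residual: 156 days.
Total: 886 days.

886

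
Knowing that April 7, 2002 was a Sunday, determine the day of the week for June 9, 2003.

Monday

Day-of-year of April 7, 2002: 97.
Day-of-year of June 9, 2003: 160.
2002 has 365 days, so 365 − 97 = 268 days remain in 2002.
Total: 268 + 160 = 428 days.
428 mod 7 = 1, so 1 day after Sunday is Monday.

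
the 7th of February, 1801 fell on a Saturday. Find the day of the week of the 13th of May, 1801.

Wednesday

February 1801: 28 − 7 = 21 days remain (1801 is not a leap year, so February has 28 days).
Then March (31), April (30): 31 + 30 = 61 days.
May 1–13, 1801: 13 days.
Total: 21 + 61 + 13 = 95 days.
95 mod 7 = 4, so 4 days after Saturday is Wednesday.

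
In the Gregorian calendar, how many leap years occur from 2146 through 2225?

Years divisible by 4: 2148, 2152, …, 2224 — 20 in all.
Of these, 2200 is divisible by 100 but not 400, so not leap.
Leap years: 20 − 1 = 19.

19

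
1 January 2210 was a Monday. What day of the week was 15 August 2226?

Day-of-year of January 1, 2210: 1.
Day-of-year of August 15, 2226: 227.
2210 has 365 days, so 365 − 1 = 364 days remain in 2210.
Full years 2211–2225: 11 common + 4 leap = 11×365 + 4×366 = 5479 days.
Total: 364 + 5479 + 227 = 6070 days.
6070 mod 7 = 1, so 1 day after Monday is Tuesday.

Tuesday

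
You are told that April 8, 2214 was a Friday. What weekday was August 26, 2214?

Friday

April 2214: 30 − 8 = 22 days remain.
Then May (31), June (30), July (31): 31 + 30 + 31 = 92 days.
August 1–26, 2214: 26 days.
Total: 22 + 92 + 26 = 140 days.
140 is a multiple of 7, so August 26, 2214 falls on the same weekday: Friday.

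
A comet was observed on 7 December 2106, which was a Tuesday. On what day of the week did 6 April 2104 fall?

Sunday

Count forward from the earlier date (April 6, 2104) to the later (December 7, 2106):
April 6, 2104 → April 6, 2105: 365 days.
April 6, 2105 → April 6, 2106: 365 days.
April 2106: 30 − 6 = 24 days remain.
Then May (31), June (30), July (31), August (31), September (30), October (31), November (30): 31 + 30 + 31 + 31 + 30 + 31 + 30 = 214 days.
December 1–7, 2106: 7 days.
Residual: 245 days.
Total: 975 days.
975 mod 7 = 2, so 2 days before Tuesday is Sunday.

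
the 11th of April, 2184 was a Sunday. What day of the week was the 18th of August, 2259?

Thursday

From April 11, 2184 to April 11, 2259: 75 years, of which 17 contain a Feb 29 — 58×365 + 17×366 = 27392 days.
(2200 is not a leap year (divisible by 100 but not 400).)
April 2259: 30 − 11 = 19 days remain.
Then May (31), June (30), July (31): 31 + 30 + 31 = 92 days.
August 1–18, 2259: 18 days.
Residual: 129 days.
Total: 27521 days.
27521 mod 7 = 4, so 4 days after Sunday is Thursday.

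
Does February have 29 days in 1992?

1992 is a leap year.

Yes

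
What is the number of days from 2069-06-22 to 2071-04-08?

June 22, 2069 → June 22, 2070: 365 days.
June 2070: 30 − 22 = 8 days remain.
Then 9 full months totalling 274 days.
April 1–8, 2071: 8 days.
Residual: 290 days.
Total: 655 days.

655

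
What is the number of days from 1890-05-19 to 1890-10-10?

144

May 1890: 31 − 19 = 12 days remain.
Then June (30), July (31), August (31), September (30): 30 + 31 + 31 + 30 = 122 days.
October 1–10, 1890: 10 days.
Total: 12 + 122 + 10 = 144 days.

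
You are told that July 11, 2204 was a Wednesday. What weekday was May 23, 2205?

Thursday

July 2204: 31 − 11 = 20 days remain.
Then 9 full months totalling 273 days.
May 1–23, 2205: 23 days.
Residual: 316 days.
Total: 316 days.
316 mod 7 = 1, so 1 day after Wednesday is Thursday.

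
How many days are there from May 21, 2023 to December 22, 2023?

215

May 2023: 31 − 21 = 10 days remain.
Then June (30), July (31), August (31), September (30), October (31), November (30): 30 + 31 + 31 + 30 + 31 + 30 = 183 days.
December 1–22, 2023: 22 days.
Total: 10 + 183 + 22 = 215 days.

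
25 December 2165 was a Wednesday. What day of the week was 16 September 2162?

Thursday

Count forward from the earlier date (September 16, 2162) to the later (December 25, 2165):
September 16, 2162 → September 16, 2163: 365 days.
September 16, 2163 → September 16, 2164: 366 days (2164 is a leap year).
September 16, 2164 → September 16, 2165: 365 days.
September 2165: 30 − 16 = 14 days remain.
Then October (31), November (30): 31 + 30 = 61 days.
December 1–25, 2165: 25 days.
Residual: 100 days.
Total: 1196 days.
1196 mod 7 = 6, so 6 days before Wednesday is Thursday.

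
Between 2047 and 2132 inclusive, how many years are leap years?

Years divisible by 4: 2048, 2052, …, 2132 — 22 in all.
Of these, 2100 is divisible by 100 but not 400, so not leap.
Leap years: 22 − 1 = 21.

21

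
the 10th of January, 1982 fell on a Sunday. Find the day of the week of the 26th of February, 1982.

Friday

January 1982: 31 − 10 = 21 days remain.
February 1–26, 1982: 26 days (1982 is not a leap year).
Total: 21 + 26 = 47 days.
47 mod 7 = 5, so 5 days after Sunday is Friday.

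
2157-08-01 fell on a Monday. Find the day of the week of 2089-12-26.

Count forward from the earlier date (December 26, 2089) to the later (August 1, 2157):
From December 26, 2089 to December 26, 2156: 67 years, of which 16 contain a Feb 29 — 51×365 + 16×366 = 24471 days.
(2100 is not a leap year (divisible by 100 but not 400).)
December 2156: 31 − 26 = 5 days remain.
Then January (31), February 2157 (28), March (31), April (30), May (31), June (30), July (31): 31 + 28 + 31 + 30 + 31 + 30 + 31 = 212 days.
August 1, 2157: 1 day.
Residual: 218 days.
Total: 24689 days.
24689 is a multiple of 7, so 2089-12-26 falls on the same weekday: Monday.

Monday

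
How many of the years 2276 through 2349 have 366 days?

18

Years divisible by 4: 2276, 2280, …, 2348 — 19 in all.
Of these, 2300 is divisible by 100 but not 400, so not leap.
Leap years: 19 − 1 = 18.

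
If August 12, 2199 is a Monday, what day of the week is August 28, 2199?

Wednesday

Within August 2199: 28 − 12 = 16 days.
16 mod 7 = 2, so 2 days after Monday is Wednesday.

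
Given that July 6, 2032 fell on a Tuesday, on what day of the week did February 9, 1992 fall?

Sunday

Count forward from the earlier date (February 9, 1992) to the later (July 6, 2032):
Day-of-year of February 9, 1992: 40.
Day-of-year of July 6, 2032: 188.
1992 has 366 days, so 366 − 40 = 326 days remain in 1992.
Full years 1993–2031: 30 common + 9 leap = 30×365 + 9×366 = 14244 days.
Total: 326 + 14244 + 188 = 14758 days.
14758 mod 7 = 2, so 2 days before Tuesday is Sunday.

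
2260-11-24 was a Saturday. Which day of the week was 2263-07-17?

Day-of-year of November 24, 2260: 329.
Day-of-year of July 17, 2263: 198.
2260 has 366 days, so 366 − 329 = 37 days remain in 2260.
Full years: 2261: 365; 2262: 365. Sum = 730.
Total: 37 + 730 + 198 = 965 days.
965 mod 7 = 6, so 6 days after Saturday is Friday.

Friday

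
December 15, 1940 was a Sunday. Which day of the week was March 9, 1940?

Saturday

Count forward from the earlier date (March 9, 1940) to the later (December 15, 1940):
March 1940: 31 − 9 = 22 days remain.
Then April (30), May (31), June (30), July (31), August (31), September (30), October (31), November (30): 30 + 31 + 30 + 31 + 31 + 30 + 31 + 30 = 244 days.
December 1–15, 1940: 15 days.
Total: 22 + 244 + 15 = 281 days.
281 mod 7 = 1, so 1 day before Sunday is Saturday.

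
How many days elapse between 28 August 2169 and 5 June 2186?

6125

Day-of-year of August 28, 2169: 240.
Day-of-year of June 5, 2186: 156.
2169 has 365 days, so 365 − 240 = 125 days remain in 2169.
Full years 2170–2185: 12 common + 4 leap = 12×365 + 4×366 = 5844 days.
Total: 125 + 5844 + 156 = 6125 days.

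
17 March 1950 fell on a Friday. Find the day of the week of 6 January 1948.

Count forward from the earlier date (January 6, 1948) to the later (March 17, 1950):
January 6, 1948 → January 6, 1949: 366 days (1948 is a leap year).
January 6, 1949 → January 6, 1950: 365 days.
January 1950: 31 − 6 = 25 days remain.
Then February 1950 (28): 28 days.
March 1–17, 1950: 17 days.
Residual: 70 days.
Total: 801 days.
801 mod 7 = 3, so 3 days before Friday is Tuesday.

Tuesday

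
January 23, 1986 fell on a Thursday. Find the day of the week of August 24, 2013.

Saturday

Day-of-year of January 23, 1986: 23.
Day-of-year of August 24, 2013: 236.
1986 has 365 days, so 365 − 23 = 342 days remain in 1986.
Full years 1987–2012: 19 common + 7 leap = 19×365 + 7×366 = 9497 days.
Total: 342 + 9497 + 236 = 10075 days.
10075 mod 7 = 2, so 2 days after Thursday is Saturday.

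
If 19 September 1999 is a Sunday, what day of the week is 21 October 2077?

Thursday

Day-of-year of September 19, 1999: 262.
Day-of-year of October 21, 2077: 294.
1999 has 365 days, so 365 − 262 = 103 days remain in 1999.
Full years 2000–2076: 57 common + 20 leap = 57×365 + 20×366 = 28125 days.
Total: 103 + 28125 + 294 = 28522 days.
28522 mod 7 = 4, so 4 days after Sunday is Thursday.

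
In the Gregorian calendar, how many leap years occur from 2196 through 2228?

8

Years divisible by 4 in [2196, 2228]: 2196, 2200, 2204, 2208, 2212, 2216, 2220, 2224, 2228.
Of these, 2200 is divisible by 100 but not 400, so not leap.
Leap years: 9 − 1 = 8.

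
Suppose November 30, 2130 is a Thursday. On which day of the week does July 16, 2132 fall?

Wednesday

November 30, 2130 → November 30, 2131: 365 days.
November 2131: 30 − 30 = 0 days remain.
Then December (31), January (31), February 2132 (29), March (31), April (30), May (31), June (30): 31 + 31 + 29 + 31 + 30 + 31 + 30 = 213 days.
July 1–16, 2132: 16 days.
Residual: 229 days.
Total: 594 days.
594 mod 7 = 6, so 6 days after Thursday is Wednesday.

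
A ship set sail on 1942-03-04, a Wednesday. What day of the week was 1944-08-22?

Tuesday

Day-of-year of March 4, 1942: 63.
Day-of-year of August 22, 1944: 235.
1942 has 365 days, so 365 − 63 = 302 days remain in 1942.
Full years: 1943: 365. Sum = 365.
Total: 302 + 365 + 235 = 902 days.
902 mod 7 = 6, so 6 days after Wednesday is Tuesday.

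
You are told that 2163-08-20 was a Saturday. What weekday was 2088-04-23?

Friday

Count forward from the earlier date (April 23, 2088) to the later (August 20, 2163):
Day-of-year of April 23, 2088: 114.
Day-of-year of August 20, 2163: 232.
2088 has 366 days, so 366 − 114 = 252 days remain in 2088.
Full years 2089–2162: 57 common + 17 leap = 57×365 + 17×366 = 27027 days.
Total: 252 + 27027 + 232 = 27511 days.
27511 mod 7 = 1, so 1 day before Saturday is Friday.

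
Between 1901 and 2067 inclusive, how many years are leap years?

41

Years divisible by 4: 1904, 1908, …, 2064 — 41 in all.
2000 is divisible by 400, so still leap.
No century exceptions apply. Count: 41.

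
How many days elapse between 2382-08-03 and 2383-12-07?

August 3, 2382 → August 3, 2383: 365 days.
August 2383: 31 − 3 = 28 days remain.
Then September (30), October (31), November (30): 30 + 31 + 30 = 91 days.
December 1–7, 2383: 7 days.
Residual: 126 days.
Total: 491 days.

491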